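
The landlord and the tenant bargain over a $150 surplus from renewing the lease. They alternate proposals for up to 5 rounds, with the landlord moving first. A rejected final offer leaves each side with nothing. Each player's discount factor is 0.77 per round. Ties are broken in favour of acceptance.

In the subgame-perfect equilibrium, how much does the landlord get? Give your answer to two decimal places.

107.68

Round 5 (the landlord proposes): the tenant will accept anything ≥ 0, so the landlord offers 0 and keeps 150.
Round 4 (the tenant proposes): the landlord can get 150 next round, worth 0.77 × 150 = 115.5 now. The tenant offers 115.5 and keeps 150 − 115.5 = 34.5.
Round 3 (the landlord proposes): the tenant can get 34.5 next round, worth 0.77 × 34.5 = 26.565 now, so the landlord offers 26.565, keeping 123.435.
Round 2 (the tenant proposes): the landlord can get 123.435 next round, worth 0.77 × 123.435 = 95.04495 now; the tenant offers that and keeps 54.95505.
Round 1 (the landlord proposes): the tenant can get 54.95505 next round, worth 0.77 × 54.95505 = 42.3153885 now. The landlord offers 42.3153885 and keeps 150 − 42.3153885 = 107.6846115.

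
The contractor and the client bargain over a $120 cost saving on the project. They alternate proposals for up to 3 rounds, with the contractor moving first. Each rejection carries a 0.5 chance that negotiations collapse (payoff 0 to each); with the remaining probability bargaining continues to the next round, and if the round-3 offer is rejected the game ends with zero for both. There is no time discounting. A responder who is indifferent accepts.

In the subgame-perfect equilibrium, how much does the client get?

30

By backward induction:
Round 3 (the contractor proposes): rejection yields 0 for the client; the contractor offers 0 and keeps 120.
Round 2 (the client proposes): rejecting gives the contractor an expected 0.5 × 120 = 60. The client offers 60 and keeps 120 − 60 = 60.
Round 1 (the contractor proposes): rejecting gives the client an expected 0.5 × 60 = 30. The contractor offers 30 and keeps 120 − 30 = 90.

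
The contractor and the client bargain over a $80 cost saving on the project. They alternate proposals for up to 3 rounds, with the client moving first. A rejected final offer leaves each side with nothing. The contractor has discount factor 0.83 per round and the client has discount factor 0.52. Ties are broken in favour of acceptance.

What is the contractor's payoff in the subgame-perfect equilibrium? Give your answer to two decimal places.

31.87

Solve by backward induction from round 3.
Round 3 (the client proposes): rejection yields 0 for the contractor; the client offers 0 and keeps 80.
Round 2 (the contractor proposes): the client can get 80 next round, worth 0.52 × 80 = 41.6 now, so the contractor offers 41.6, keeping 38.4.
Round 1 (the client proposes): the contractor can get 38.4 next round, worth 0.83 × 38.4 = 31.872 now; the client offers that and keeps 48.128.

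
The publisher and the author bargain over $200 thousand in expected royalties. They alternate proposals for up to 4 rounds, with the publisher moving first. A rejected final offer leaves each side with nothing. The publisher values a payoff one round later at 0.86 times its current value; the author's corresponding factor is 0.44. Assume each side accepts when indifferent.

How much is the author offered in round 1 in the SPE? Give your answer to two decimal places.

45.62

By backward induction:
Round 4 (the author proposes): rejection yields 0 for the publisher; the author offers 0 and keeps 200.
Round 3 (the publisher proposes): the author can get 200 next round, worth 0.44 × 200 = 88 now, so the publisher offers 88, keeping 112.
Round 2 (the author proposes): the publisher can get 112 next round, worth 0.86 × 112 = 96.32 now, so the author offers 96.32, keeping 103.68.
Round 1 (the publisher proposes): the author can get 103.68 next round, worth 0.44 × 103.68 = 45.6192 now; the publisher offers that and keeps 154.3808.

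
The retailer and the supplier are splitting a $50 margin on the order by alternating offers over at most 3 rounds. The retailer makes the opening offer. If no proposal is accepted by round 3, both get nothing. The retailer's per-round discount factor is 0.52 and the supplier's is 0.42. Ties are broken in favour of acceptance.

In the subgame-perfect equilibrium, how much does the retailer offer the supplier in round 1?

10.08

By backward induction:
Round 3 (the retailer proposes): rejection yields 0 for the supplier; the retailer offers 0 and keeps 50.
Round 2 (the supplier proposes): the retailer can get 50 next round, worth 0.52 × 50 = 26 now. The supplier offers 26 and keeps 50 − 26 = 24.
Round 1 (the retailer proposes): the supplier can get 24 next round, worth 0.42 × 24 = 10.08 now. The retailer offers 10.08 and keeps 50 − 10.08 = 39.92.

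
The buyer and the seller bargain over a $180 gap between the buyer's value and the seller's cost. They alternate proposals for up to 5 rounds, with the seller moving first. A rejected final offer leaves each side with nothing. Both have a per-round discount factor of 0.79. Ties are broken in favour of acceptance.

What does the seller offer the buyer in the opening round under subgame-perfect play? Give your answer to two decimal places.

Work backward from the last round.
Round 5 (the seller proposes): rejection yields 0 for the buyer; the seller offers 0 and keeps 180.
Round 4 (the buyer proposes): the seller can get 180 next round, worth 0.79 × 180 = 142.2 now. The buyer offers 142.2 and keeps 180 − 142.2 = 37.8.
Round 3 (the seller proposes): the buyer can get 37.8 next round, worth 0.79 × 37.8 = 29.862 now, so the seller offers 29.862, keeping 150.138.
Round 2 (the buyer proposes): the seller can get 150.138 next round, worth 0.79 × 150.138 = 118.60902 now; the buyer offers that and keeps 61.39098.
Round 1 (the seller proposes): the buyer can get 61.39098 next round, worth 0.79 × 61.39098 = 48.4988742 now; the seller offers that and keeps 131.5011258.

48.50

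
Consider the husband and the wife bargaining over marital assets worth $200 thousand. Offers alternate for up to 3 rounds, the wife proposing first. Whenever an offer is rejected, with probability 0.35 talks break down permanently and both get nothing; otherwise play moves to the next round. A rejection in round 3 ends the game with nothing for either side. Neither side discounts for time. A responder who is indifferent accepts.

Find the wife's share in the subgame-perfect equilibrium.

By backward induction:
Round 3 (the wife proposes): rejection yields 0 for the husband; the wife offers 0 and keeps 200.
Round 2 (the husband proposes): rejecting gives the wife an expected 0.65 × 200 = 130, so the husband offers 130, keeping 70.
Round 1 (the wife proposes): rejecting gives the husband an expected 0.65 × 70 = 45.5; the wife offers that and keeps 154.5.

154.5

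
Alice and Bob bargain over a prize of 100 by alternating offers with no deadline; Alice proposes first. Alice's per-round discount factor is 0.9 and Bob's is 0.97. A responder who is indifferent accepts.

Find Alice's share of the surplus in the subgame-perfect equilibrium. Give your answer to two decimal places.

23.62

When Alice proposes, Bob accepts any offer worth at least 0.97 times what Bob would get by proposing next round; and vice versa.
This gives x = 100 − 0.97y and y = 100 − 0.9x, where x and y are each side's share when it proposes.
Hence (1 − 0.97·0.9)x = 100(1 − 0.97), i.e. 0.127·x = 3.
x ≈ 23.6220; Bob's share is 100 − x ≈ 76.3780.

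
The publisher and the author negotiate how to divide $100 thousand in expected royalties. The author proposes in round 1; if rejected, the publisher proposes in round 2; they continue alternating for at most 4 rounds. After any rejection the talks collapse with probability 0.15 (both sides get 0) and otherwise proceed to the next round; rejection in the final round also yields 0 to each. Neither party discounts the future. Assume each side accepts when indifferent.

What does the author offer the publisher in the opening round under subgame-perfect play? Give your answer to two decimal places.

74.16

Round 4 (the publisher proposes): rejection yields 0 for the author; the publisher offers 0 and keeps 100.
Round 3 (the author proposes): rejecting gives the publisher an expected 0.85 × 100 = 85, so the author offers 85, keeping 15.
Round 2 (the publisher proposes): rejecting gives the author an expected 0.85 × 15 = 12.75; the publisher offers that and keeps 87.25.
Round 1 (the author proposes): rejecting gives the publisher an expected 0.85 × 87.25 = 74.1625, so the author offers 74.1625, keeping 25.8375.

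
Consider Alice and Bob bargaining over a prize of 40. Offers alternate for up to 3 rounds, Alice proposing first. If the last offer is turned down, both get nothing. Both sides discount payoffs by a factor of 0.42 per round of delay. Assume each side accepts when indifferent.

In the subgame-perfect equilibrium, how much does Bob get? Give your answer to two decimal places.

Round 3 (Alice proposes): Bob will accept anything ≥ 0, so Alice offers 0 and keeps 40.
Round 2 (Bob proposes): Alice can get 40 next round, worth 0.42 × 40 = 16.8 now, so Bob offers 16.8, keeping 23.2.
Round 1 (Alice proposes): Bob can get 23.2 next round, worth 0.42 × 23.2 = 9.744 now. Alice offers 9.744 and keeps 40 − 9.744 = 30.256.

9.74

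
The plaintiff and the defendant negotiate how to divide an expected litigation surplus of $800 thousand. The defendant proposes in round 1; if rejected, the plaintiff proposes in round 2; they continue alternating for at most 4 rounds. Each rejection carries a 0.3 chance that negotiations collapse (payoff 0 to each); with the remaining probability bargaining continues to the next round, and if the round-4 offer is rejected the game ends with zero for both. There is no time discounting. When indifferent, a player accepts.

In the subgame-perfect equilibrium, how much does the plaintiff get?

Round 4 (the plaintiff proposes): the defendant will accept anything ≥ 0, so the plaintiff offers 0 and keeps 800.
Round 3 (the defendant proposes): rejecting gives the plaintiff an expected 0.7 × 800 = 560; the defendant offers that and keeps 240.
Round 2 (the plaintiff proposes): rejecting gives the defendant an expected 0.7 × 240 = 168. The plaintiff offers 168 and keeps 800 − 168 = 632.
Round 1 (the defendant proposes): rejecting gives the plaintiff an expected 0.7 × 632 = 442.4, so the defendant offers 442.4, keeping 357.6.

442.4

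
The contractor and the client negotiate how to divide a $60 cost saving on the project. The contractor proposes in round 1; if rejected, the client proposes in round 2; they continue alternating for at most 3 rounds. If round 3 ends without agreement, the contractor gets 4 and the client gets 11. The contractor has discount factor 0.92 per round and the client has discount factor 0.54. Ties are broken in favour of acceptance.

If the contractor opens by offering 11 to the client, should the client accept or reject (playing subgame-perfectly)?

Round 3 (the contractor proposes): the client gets 11 if talks fail, so the contractor offers 11 and keeps 49.
Round 2 (the client proposes): the contractor can get 49 next round, worth 0.92 × 49 = 45.08 now. The client offers 45.08 and keeps 60 − 45.08 = 14.92.
So by rejecting in round 1, the client gets 14.92 next round, worth 0.54 × 14.92 = 8.0568 now.
Offer 11 ≥ 8.0568, so the client accepts.

Accept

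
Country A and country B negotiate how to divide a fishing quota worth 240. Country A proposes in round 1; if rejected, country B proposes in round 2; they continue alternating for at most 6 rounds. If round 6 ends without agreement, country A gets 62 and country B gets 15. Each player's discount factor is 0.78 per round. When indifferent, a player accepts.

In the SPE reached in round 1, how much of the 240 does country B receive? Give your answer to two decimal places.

Work backward from the last round.
Round 6 (country B proposes): country A gets 62 if talks fail, so country B offers 62 and keeps 178.
Round 5 (country A proposes): country B can get 178 next round, worth 0.78 × 178 = 138.84 now; country A offers that and keeps 101.16.
Round 4 (country B proposes): country A can get 101.16 next round, worth 0.78 × 101.16 = 78.9048 now, so country B offers 78.9048, keeping 161.0952.
Round 3 (country A proposes): country B can get 161.0952 next round, worth 0.78 × 161.0952 = 125.654256 now; country A offers that and keeps 114.345744.
Round 2 (country B proposes): country A can get 114.345744 next round, worth 0.78 × 114.345744 = 89.18968032 now, so country B offers 89.18968032, keeping 150.81031968.
Round 1 (country A proposes): country B can get 150.81031968 next round, worth 0.78 × 150.81031968 = 117.6320493504 now. Country A offers 117.6320493504 and keeps 240 − 117.6320493504 = 122.3679506496.

117.63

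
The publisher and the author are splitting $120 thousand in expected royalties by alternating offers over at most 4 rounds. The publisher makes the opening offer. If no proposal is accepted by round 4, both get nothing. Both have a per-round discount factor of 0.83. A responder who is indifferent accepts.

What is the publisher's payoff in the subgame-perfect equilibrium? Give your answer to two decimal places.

34.45

Round 4 (the author proposes): rejection yields 0 for the publisher; the author offers 0 and keeps 120.
Round 3 (the publisher proposes): the author can get 120 next round, worth 0.83 × 120 = 99.6 now, so the publisher offers 99.6, keeping 20.4.
Round 2 (the author proposes): the publisher can get 20.4 next round, worth 0.83 × 20.4 = 16.932 now. The author offers 16.932 and keeps 120 − 16.932 = 103.068.
Round 1 (the publisher proposes): the author can get 103.068 next round, worth 0.83 × 103.068 = 85.54644 now; the publisher offers that and keeps 34.45356.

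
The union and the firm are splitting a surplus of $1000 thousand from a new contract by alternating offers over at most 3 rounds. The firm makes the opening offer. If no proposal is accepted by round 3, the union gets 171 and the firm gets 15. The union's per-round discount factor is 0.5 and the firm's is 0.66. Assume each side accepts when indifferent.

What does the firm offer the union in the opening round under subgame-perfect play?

226.43

By backward induction:
Round 3 (the firm proposes): the union gets 171 if talks fail, so the firm offers 171 and keeps 829.
Round 2 (the union proposes): the firm can get 829 next round, worth 0.66 × 829 = 547.14 now; the union offers that and keeps 452.86.
Round 1 (the firm proposes): the union can get 452.86 next round, worth 0.5 × 452.86 = 226.43 now. The firm offers 226.43 and keeps 1000 − 226.43 = 773.57.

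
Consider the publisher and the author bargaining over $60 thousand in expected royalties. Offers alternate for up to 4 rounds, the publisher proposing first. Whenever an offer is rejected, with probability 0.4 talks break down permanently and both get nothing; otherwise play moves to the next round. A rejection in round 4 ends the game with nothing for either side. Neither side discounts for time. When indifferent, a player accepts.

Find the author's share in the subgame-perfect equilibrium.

27.36

Round 4 (the author proposes): the publisher will accept anything ≥ 0, so the author offers 0 and keeps 60.
Round 3 (the publisher proposes): rejecting gives the author an expected 0.6 × 60 = 36. The publisher offers 36 and keeps 60 − 36 = 24.
Round 2 (the author proposes): rejecting gives the publisher an expected 0.6 × 24 = 14.4. The author offers 14.4 and keeps 60 − 14.4 = 45.6.
Round 1 (the publisher proposes): rejecting gives the author an expected 0.6 × 45.6 = 27.36, so the publisher offers 27.36, keeping 32.64.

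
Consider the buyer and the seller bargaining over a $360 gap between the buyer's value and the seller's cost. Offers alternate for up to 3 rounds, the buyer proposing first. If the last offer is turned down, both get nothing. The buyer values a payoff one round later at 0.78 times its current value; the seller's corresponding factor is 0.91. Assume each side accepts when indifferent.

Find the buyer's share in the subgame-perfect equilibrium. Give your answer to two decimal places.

287.93

Round 3 (the buyer proposes): the seller will accept anything ≥ 0, so the buyer offers 0 and keeps 360.
Round 2 (the seller proposes): the buyer can get 360 next round, worth 0.78 × 360 = 280.8 now. The seller offers 280.8 and keeps 360 − 280.8 = 79.2.
Round 1 (the buyer proposes): the seller can get 79.2 next round, worth 0.91 × 79.2 = 72.072 now. The buyer offers 72.072 and keeps 360 − 72.072 = 287.928.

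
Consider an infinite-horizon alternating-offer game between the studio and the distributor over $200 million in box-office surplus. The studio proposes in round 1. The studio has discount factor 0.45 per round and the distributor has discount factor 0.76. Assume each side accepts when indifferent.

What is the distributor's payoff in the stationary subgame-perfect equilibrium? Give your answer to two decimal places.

In a stationary SPE each proposer offers the other exactly their discounted continuation value.
If the studio keeps x when proposing and the distributor keeps y when proposing, then x = 200 − 0.76y and y = 200 − 0.45x.
Solving: x = 200(1 − 0.76) / (1 − 0.45·0.76) = 48 / 0.658 ≈ 72.9483.
The distributor gets 200 − 72.9483 ≈ 127.0517.

127.05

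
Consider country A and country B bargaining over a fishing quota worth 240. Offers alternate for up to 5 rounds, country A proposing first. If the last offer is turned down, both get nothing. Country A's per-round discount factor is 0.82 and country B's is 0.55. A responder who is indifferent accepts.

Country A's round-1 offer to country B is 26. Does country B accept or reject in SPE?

Reject

Round 5 (country A proposes): country B will accept anything ≥ 0, so country A offers 0 and keeps 240.
Round 4 (country B proposes): country A can get 240 next round, worth 0.82 × 240 = 196.8 now, so country B offers 196.8, keeping 43.2.
Round 3 (country A proposes): country B can get 43.2 next round, worth 0.55 × 43.2 = 23.76 now; country A offers that and keeps 216.24.
Round 2 (country B proposes): country A can get 216.24 next round, worth 0.82 × 216.24 = 177.3168 now. Country B offers 177.3168 and keeps 240 − 177.3168 = 62.6832.
So by rejecting in round 1, country B gets 62.6832 next round, worth 0.55 × 62.6832 = 34.47576 now.
Offer 26 < 34.47576, so country B rejects.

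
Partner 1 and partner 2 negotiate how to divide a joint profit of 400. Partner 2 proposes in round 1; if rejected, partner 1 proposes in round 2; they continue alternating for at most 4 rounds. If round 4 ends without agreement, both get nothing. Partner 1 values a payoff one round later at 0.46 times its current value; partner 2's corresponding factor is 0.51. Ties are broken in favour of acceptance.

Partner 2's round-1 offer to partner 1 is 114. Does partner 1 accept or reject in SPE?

Reject

Round 4 (partner 1 proposes): rejection yields 0 for partner 2; partner 1 offers 0 and keeps 400.
Round 3 (partner 2 proposes): partner 1 can get 400 next round, worth 0.46 × 400 = 184 now, so partner 2 offers 184, keeping 216.
Round 2 (partner 1 proposes): partner 2 can get 216 next round, worth 0.51 × 216 = 110.16 now. Partner 1 offers 110.16 and keeps 400 − 110.16 = 289.84.
So by rejecting in round 1, partner 1 gets 289.84 next round, worth 0.46 × 289.84 = 133.3264 now.
Offer 114 < 133.3264, so partner 1 rejects.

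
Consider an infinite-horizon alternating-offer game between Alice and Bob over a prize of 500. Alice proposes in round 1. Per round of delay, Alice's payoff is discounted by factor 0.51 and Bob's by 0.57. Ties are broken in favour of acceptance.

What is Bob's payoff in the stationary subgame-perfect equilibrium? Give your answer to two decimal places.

196.88

In a stationary SPE each proposer offers the other exactly their discounted continuation value.
If Alice keeps x when proposing and Bob keeps y when proposing, then x = 500 − 0.57y and y = 500 − 0.51x.
Solving: x = 500(1 − 0.57) / (1 − 0.51·0.57) = 215 / 0.7093 ≈ 303.1157.
Bob gets 500 − 303.1157 ≈ 196.8843.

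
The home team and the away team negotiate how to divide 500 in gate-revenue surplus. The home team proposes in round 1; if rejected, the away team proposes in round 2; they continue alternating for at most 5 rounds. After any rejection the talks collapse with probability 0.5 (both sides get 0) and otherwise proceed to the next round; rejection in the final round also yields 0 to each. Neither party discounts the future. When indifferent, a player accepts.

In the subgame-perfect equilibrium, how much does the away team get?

156.25

Round 5 (the home team proposes): the away team will accept anything ≥ 0, so the home team offers 0 and keeps 500.
Round 4 (the away team proposes): rejecting gives the home team an expected 0.5 × 500 = 250, so the away team offers 250, keeping 250.
Round 3 (the home team proposes): rejecting gives the away team an expected 0.5 × 250 = 125, so the home team offers 125, keeping 375.
Round 2 (the away team proposes): rejecting gives the home team an expected 0.5 × 375 = 187.5. The away team offers 187.5 and keeps 500 − 187.5 = 312.5.
Round 1 (the home team proposes): rejecting gives the away team an expected 0.5 × 312.5 = 156.25, so the home team offers 156.25, keeping 343.75.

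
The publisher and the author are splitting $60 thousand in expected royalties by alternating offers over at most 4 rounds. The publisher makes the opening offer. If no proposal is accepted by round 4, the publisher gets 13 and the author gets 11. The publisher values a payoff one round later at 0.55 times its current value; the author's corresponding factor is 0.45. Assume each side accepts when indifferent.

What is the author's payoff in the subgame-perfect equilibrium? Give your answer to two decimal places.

Round 4 (the author proposes): the publisher gets 13 if talks fail, so the author offers 13 and keeps 47.
Round 3 (the publisher proposes): the author can get 47 next round, worth 0.45 × 47 = 21.15 now; the publisher offers that and keeps 38.85.
Round 2 (the author proposes): the publisher can get 38.85 next round, worth 0.55 × 38.85 = 21.3675 now, so the author offers 21.3675, keeping 38.6325.
Round 1 (the publisher proposes): the author can get 38.6325 next round, worth 0.45 × 38.6325 = 17.384625 now. The publisher offers 17.384625 and keeps 60 − 17.384625 = 42.615375.

17.38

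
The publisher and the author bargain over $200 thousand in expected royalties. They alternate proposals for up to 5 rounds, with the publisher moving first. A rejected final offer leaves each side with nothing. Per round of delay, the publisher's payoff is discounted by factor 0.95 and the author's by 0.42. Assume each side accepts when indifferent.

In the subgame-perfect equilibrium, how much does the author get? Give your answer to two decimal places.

Round 5 (the publisher proposes): the author will accept anything ≥ 0, so the publisher offers 0 and keeps 200.
Round 4 (the author proposes): the publisher can get 200 next round, worth 0.95 × 200 = 190 now, so the author offers 190, keeping 10.
Round 3 (the publisher proposes): the author can get 10 next round, worth 0.42 × 10 = 4.2 now. The publisher offers 4.2 and keeps 200 − 4.2 = 195.8.
Round 2 (the author proposes): the publisher can get 195.8 next round, worth 0.95 × 195.8 = 186.01 now. The author offers 186.01 and keeps 200 − 186.01 = 13.99.
Round 1 (the publisher proposes): the author can get 13.99 next round, worth 0.42 × 13.99 = 5.8758 now. The publisher offers 5.8758 and keeps 200 − 5.8758 = 194.1242.

5.88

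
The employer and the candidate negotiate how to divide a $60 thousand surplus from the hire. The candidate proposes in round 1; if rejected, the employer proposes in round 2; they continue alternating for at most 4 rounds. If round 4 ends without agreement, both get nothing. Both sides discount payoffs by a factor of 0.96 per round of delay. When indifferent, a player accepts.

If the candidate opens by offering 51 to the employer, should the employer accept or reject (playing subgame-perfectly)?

Round 4 (the employer proposes): rejection yields 0 for the candidate; the employer offers 0 and keeps 60.
Round 3 (the candidate proposes): the employer can get 60 next round, worth 0.96 × 60 = 57.6 now; the candidate offers that and keeps 2.4.
Round 2 (the employer proposes): the candidate can get 2.4 next round, worth 0.96 × 2.4 = 2.304 now. The employer offers 2.304 and keeps 60 − 2.304 = 57.696.
So by rejecting in round 1, the employer gets 57.696 next round, worth 0.96 × 57.696 = 55.38816 now.
Offer 51 < 55.38816, so the employer rejects.

Reject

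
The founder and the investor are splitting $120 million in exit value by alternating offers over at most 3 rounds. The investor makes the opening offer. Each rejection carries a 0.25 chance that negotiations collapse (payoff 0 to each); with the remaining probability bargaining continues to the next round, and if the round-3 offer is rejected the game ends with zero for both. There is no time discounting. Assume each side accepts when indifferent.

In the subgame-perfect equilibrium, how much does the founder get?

22.5

Round 3 (the investor proposes): rejection yields 0 for the founder; the investor offers 0 and keeps 120.
Round 2 (the founder proposes): rejecting gives the investor an expected 0.75 × 120 = 90, so the founder offers 90, keeping 30.
Round 1 (the investor proposes): rejecting gives the founder an expected 0.75 × 30 = 22.5, so the investor offers 22.5, keeping 97.5.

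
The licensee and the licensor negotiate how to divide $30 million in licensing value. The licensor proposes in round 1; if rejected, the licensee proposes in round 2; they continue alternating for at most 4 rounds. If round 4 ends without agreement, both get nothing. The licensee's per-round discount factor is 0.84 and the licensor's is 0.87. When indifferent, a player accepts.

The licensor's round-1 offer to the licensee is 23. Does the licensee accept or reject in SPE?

Round 4 (the licensee proposes): the licensor will accept anything ≥ 0, so the licensee offers 0 and keeps 30.
Round 3 (the licensor proposes): the licensee can get 30 next round, worth 0.84 × 30 = 25.2 now; the licensor offers that and keeps 4.8.
Round 2 (the licensee proposes): the licensor can get 4.8 next round, worth 0.87 × 4.8 = 4.176 now; the licensee offers that and keeps 25.824.
So by rejecting in round 1, the licensee gets 25.824 next round, worth 0.84 × 25.824 = 21.69216 now.
Offer 23 ≥ 21.69216, so the licensee accepts.

Accept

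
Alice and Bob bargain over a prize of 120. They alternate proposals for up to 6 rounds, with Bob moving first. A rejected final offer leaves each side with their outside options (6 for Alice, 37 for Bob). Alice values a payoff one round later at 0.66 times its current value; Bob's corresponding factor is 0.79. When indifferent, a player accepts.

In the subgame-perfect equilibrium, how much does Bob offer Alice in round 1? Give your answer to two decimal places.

40.20

Round 6 (Alice proposes): Bob gets 37 if talks fail, so Alice offers 37 and keeps 83.
Round 5 (Bob proposes): Alice can get 83 next round, worth 0.66 × 83 = 54.78 now, so Bob offers 54.78, keeping 65.22.
Round 4 (Alice proposes): Bob can get 65.22 next round, worth 0.79 × 65.22 = 51.5238 now; Alice offers that and keeps 68.4762.
Round 3 (Bob proposes): Alice can get 68.4762 next round, worth 0.66 × 68.4762 = 45.194292 now; Bob offers that and keeps 74.805708.
Round 2 (Alice proposes): Bob can get 74.805708 next round, worth 0.79 × 74.805708 = 59.09650932 now; Alice offers that and keeps 60.90349068.
Round 1 (Bob proposes): Alice can get 60.90349068 next round, worth 0.66 × 60.90349068 = 40.1963038488 now. Bob offers 40.1963038488 and keeps 120 − 40.1963038488 = 79.8036961512.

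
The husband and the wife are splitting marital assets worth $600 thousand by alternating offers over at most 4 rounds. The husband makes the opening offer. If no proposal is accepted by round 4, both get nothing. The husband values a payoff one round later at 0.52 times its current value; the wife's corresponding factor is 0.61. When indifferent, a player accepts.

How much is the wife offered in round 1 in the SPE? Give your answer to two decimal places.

Round 4 (the wife proposes): rejection yields 0 for the husband; the wife offers 0 and keeps 600.
Round 3 (the husband proposes): the wife can get 600 next round, worth 0.61 × 600 = 366 now, so the husband offers 366, keeping 234.
Round 2 (the wife proposes): the husband can get 234 next round, worth 0.52 × 234 = 121.68 now; the wife offers that and keeps 478.32.
Round 1 (the husband proposes): the wife can get 478.32 next round, worth 0.61 × 478.32 = 291.7752 now, so the husband offers 291.7752, keeping 308.2248.

291.78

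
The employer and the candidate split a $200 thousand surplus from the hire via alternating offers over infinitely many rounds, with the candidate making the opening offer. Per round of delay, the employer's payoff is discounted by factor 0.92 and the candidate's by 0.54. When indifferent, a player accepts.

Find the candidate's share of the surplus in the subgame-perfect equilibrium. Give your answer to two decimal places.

31.80

Let x be the candidate's share when the candidate proposes and y be the employer's share when the employer proposes.
The employer accepts iff offered ≥ 0.92·y, so x = 200 − 0.92y. Symmetrically y = 200 − 0.54x.
Substituting: x = 200 − 0.92(200 − 0.54x), giving x(1 − 0.54·0.92) = 200(1 − 0.92).
So x = 200 × 0.08 / 0.5032 ≈ 31.7965, and the employer receives 200 − x ≈ 168.2035.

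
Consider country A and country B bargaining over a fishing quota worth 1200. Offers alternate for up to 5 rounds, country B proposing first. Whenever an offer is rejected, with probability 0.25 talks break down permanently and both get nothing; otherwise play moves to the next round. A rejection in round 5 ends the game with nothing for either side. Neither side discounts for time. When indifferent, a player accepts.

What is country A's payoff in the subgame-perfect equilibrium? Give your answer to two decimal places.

By backward induction:
Round 5 (country B proposes): rejection yields 0 for country A; country B offers 0 and keeps 1200.
Round 4 (country A proposes): rejecting gives country B an expected 0.75 × 1200 = 900, so country A offers 900, keeping 300.
Round 3 (country B proposes): rejecting gives country A an expected 0.75 × 300 = 225; country B offers that and keeps 975.
Round 2 (country A proposes): rejecting gives country B an expected 0.75 × 975 = 731.25; country A offers that and keeps 468.75.
Round 1 (country B proposes): rejecting gives country A an expected 0.75 × 468.75 = 351.5625; country B offers that and keeps 848.4375.

351.56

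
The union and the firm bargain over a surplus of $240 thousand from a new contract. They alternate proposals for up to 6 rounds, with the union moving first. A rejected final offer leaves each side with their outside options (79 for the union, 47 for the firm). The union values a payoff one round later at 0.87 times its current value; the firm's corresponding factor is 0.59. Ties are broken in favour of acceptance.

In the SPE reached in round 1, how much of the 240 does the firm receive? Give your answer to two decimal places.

Round 6 (the firm proposes): the union gets 79 if talks fail, so the firm offers 79 and keeps 161.
Round 5 (the union proposes): the firm can get 161 next round, worth 0.59 × 161 = 94.99 now; the union offers that and keeps 145.01.
Round 4 (the firm proposes): the union can get 145.01 next round, worth 0.87 × 145.01 = 126.1587 now; the firm offers that and keeps 113.8413.
Round 3 (the union proposes): the firm can get 113.8413 next round, worth 0.59 × 113.8413 = 67.166367 now. The union offers 67.166367 and keeps 240 − 67.166367 = 172.833633.
Round 2 (the firm proposes): the union can get 172.833633 next round, worth 0.87 × 172.833633 = 150.36526071 now, so the firm offers 150.36526071, keeping 89.63473929.
Round 1 (the union proposes): the firm can get 89.63473929 next round, worth 0.59 × 89.63473929 = 52.8844961811 now; the union offers that and keeps 187.1155038189.

52.88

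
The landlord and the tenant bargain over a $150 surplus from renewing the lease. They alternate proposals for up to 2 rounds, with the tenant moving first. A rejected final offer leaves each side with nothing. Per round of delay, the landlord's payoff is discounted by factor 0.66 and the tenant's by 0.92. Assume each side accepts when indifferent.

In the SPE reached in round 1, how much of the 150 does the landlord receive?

99

By backward induction:
Round 2 (the landlord proposes): the tenant will accept anything ≥ 0, so the landlord offers 0 and keeps 150.
Round 1 (the tenant proposes): the landlord can get 150 next round, worth 0.66 × 150 = 99 now, so the tenant offers 99, keeping 51.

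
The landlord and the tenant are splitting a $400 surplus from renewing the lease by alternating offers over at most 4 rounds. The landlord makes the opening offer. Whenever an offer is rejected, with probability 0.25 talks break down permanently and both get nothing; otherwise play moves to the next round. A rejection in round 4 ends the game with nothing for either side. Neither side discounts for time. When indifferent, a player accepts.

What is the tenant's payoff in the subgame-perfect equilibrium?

243.75

Round 4 (the tenant proposes): rejection yields 0 for the landlord; the tenant offers 0 and keeps 400.
Round 3 (the landlord proposes): rejecting gives the tenant an expected 0.75 × 400 = 300; the landlord offers that and keeps 100.
Round 2 (the tenant proposes): rejecting gives the landlord an expected 0.75 × 100 = 75, so the tenant offers 75, keeping 325.
Round 1 (the landlord proposes): rejecting gives the tenant an expected 0.75 × 325 = 243.75; the landlord offers that and keeps 156.25.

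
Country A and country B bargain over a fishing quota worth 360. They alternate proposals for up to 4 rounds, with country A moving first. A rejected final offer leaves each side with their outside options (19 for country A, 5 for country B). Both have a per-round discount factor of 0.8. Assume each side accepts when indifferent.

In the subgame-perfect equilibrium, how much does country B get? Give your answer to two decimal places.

Round 4 (country B proposes): country A gets 19 if talks fail, so country B offers 19 and keeps 341.
Round 3 (country A proposes): country B can get 341 next round, worth 0.8 × 341 = 272.8 now; country A offers that and keeps 87.2.
Round 2 (country B proposes): country A can get 87.2 next round, worth 0.8 × 87.2 = 69.76 now, so country B offers 69.76, keeping 290.24.
Round 1 (country A proposes): country B can get 290.24 next round, worth 0.8 × 290.24 = 232.192 now; country A offers that and keeps 127.808.

232.19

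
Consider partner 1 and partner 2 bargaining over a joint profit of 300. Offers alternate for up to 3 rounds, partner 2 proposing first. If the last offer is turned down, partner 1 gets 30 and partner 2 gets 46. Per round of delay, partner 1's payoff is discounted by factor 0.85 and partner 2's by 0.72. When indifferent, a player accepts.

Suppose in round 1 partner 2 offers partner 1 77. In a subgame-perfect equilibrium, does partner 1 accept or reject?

Reject

Round 3 (partner 2 proposes): partner 1 gets 30 if talks fail, so partner 2 offers 30 and keeps 270.
Round 2 (partner 1 proposes): partner 2 can get 270 next round, worth 0.72 × 270 = 194.4 now, so partner 1 offers 194.4, keeping 105.6.
So by rejecting in round 1, partner 1 gets 105.6 next round, worth 0.85 × 105.6 = 89.76 now.
Offer 77 < 89.76, so partner 1 rejects.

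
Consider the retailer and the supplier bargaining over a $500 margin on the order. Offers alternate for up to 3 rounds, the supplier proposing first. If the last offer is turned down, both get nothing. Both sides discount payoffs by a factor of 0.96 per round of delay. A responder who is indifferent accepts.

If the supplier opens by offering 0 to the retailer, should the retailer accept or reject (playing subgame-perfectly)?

Work out the retailer's continuation value if the offer is rejected.
Round 3 (the supplier proposes): the retailer will accept anything ≥ 0, so the supplier offers 0 and keeps 500.
Round 2 (the retailer proposes): the supplier can get 500 next round, worth 0.96 × 500 = 480 now. The retailer offers 480 and keeps 500 − 480 = 20.
So by rejecting in round 1, the retailer gets 20 next round, worth 0.96 × 20 = 19.2 now.
Offer 0 < 19.2, so the retailer rejects.

Reject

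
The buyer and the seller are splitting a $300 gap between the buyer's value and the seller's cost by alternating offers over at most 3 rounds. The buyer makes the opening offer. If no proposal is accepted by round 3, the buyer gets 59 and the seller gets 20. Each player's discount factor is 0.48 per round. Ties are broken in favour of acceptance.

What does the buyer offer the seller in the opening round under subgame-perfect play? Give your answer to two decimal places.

79.49

Round 3 (the buyer proposes): the seller gets 20 if talks fail, so the buyer offers 20 and keeps 280.
Round 2 (the seller proposes): the buyer can get 280 next round, worth 0.48 × 280 = 134.4 now; the seller offers that and keeps 165.6.
Round 1 (the buyer proposes): the seller can get 165.6 next round, worth 0.48 × 165.6 = 79.488 now; the buyer offers that and keeps 220.512.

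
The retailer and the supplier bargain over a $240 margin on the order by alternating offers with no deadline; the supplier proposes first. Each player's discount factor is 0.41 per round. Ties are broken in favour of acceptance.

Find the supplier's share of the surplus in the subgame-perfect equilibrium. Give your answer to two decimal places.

In a stationary SPE each proposer offers the other exactly their discounted continuation value.
If the supplier keeps x when proposing and the retailer keeps y when proposing, then x = 240 − 0.41y and y = 240 − 0.41x.
Solving: x = 240(1 − 0.41) / (1 − 0.41·0.41) = 141.6 / 0.8319 ≈ 170.2128.
The retailer gets 240 − 170.2128 ≈ 69.7872.

170.21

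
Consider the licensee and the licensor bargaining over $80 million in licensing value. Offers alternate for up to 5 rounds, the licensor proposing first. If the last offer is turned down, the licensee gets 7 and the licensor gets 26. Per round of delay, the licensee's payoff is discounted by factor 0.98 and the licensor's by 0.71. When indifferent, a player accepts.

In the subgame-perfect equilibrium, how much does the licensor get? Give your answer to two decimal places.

38.06

Round 5 (the licensor proposes): the licensee gets 7 if talks fail, so the licensor offers 7 and keeps 73.
Round 4 (the licensee proposes): the licensor can get 73 next round, worth 0.71 × 73 = 51.83 now; the licensee offers that and keeps 28.17.
Round 3 (the licensor proposes): the licensee can get 28.17 next round, worth 0.98 × 28.17 = 27.6066 now, so the licensor offers 27.6066, keeping 52.3934.
Round 2 (the licensee proposes): the licensor can get 52.3934 next round, worth 0.71 × 52.3934 = 37.199314 now; the licensee offers that and keeps 42.800686.
Round 1 (the licensor proposes): the licensee can get 42.800686 next round, worth 0.98 × 42.800686 = 41.94467228 now; the licensor offers that and keeps 38.05532772.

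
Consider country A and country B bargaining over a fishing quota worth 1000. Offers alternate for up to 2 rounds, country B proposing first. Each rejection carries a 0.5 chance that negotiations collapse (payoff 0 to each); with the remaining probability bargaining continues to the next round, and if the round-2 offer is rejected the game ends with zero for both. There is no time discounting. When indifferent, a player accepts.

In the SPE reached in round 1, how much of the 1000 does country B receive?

By backward induction:
Round 2 (country A proposes): rejection yields 0 for country B; country A offers 0 and keeps 1000.
Round 1 (country B proposes): rejecting gives country A an expected 0.5 × 1000 = 500, so country B offers 500, keeping 500.

500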